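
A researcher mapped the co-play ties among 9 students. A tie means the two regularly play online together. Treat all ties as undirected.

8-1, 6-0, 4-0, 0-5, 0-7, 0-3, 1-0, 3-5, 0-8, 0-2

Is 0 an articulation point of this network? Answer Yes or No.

Yes

Removing 0 leaves {1 and 8} with no path to {2}, so the network splits into 6 components. 0 is a cut vertex.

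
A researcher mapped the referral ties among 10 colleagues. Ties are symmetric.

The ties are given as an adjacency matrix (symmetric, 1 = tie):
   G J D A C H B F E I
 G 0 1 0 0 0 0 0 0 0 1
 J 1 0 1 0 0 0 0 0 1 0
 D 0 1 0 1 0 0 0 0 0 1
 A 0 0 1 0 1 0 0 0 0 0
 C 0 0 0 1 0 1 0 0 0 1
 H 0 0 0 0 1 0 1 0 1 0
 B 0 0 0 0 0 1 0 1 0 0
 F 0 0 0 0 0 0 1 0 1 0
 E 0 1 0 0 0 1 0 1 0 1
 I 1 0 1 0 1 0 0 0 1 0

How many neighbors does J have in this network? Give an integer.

J is directly tied to D, E, and G. That is 3 neighbors, so the degree of J is 3.

3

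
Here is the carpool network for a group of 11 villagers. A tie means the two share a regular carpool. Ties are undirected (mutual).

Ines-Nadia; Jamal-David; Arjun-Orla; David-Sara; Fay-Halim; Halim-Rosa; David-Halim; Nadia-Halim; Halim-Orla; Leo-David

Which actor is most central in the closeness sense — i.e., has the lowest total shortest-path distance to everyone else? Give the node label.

Halim

Farness (sum of distances to all others) for each node — Arjun:31, David:18, Fay:24, Halim:15, Ines:31, Jamal:27, Leo:27, Nadia:22, Orla:22, Rosa:24, Sara:27.
The smallest farness is 15, for Halim, so Halim has the highest closeness.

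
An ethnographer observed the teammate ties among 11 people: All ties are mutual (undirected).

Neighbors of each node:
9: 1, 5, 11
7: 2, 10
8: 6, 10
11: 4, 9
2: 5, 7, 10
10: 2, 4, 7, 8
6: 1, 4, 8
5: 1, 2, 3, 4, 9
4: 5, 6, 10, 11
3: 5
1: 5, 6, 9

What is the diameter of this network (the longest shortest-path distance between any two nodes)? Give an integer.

4

Eccentricity of each node (its greatest distance to any other): 1:3, 2:3, 3:4, 4:2, 5:3, 6:3, 7:3, 8:4, 9:3, 10:3, 11:3.
The maximum eccentricity is 4, realized for instance by the pair 8–3 via 8 – 6 – 4 – 5 – 3. So the diameter is 4.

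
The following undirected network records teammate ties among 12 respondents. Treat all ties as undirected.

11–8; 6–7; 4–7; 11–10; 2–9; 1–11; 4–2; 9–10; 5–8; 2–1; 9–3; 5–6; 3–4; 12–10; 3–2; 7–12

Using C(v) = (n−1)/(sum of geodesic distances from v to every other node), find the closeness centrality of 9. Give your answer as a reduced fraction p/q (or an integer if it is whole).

11/25

Distances from 9: 1:2, 2:1, 3:1, 4:2, 5:4, 6:4, 7:3, 8:3, 10:1, 11:2, 12:2. Sum = 25.
n = 12, so closeness = 11/25.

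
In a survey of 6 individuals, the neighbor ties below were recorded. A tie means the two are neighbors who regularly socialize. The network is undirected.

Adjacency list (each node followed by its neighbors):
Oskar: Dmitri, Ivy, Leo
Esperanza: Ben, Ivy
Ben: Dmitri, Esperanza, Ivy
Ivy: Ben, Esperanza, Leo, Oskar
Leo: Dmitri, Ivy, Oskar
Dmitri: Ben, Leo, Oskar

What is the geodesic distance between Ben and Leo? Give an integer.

One shortest route is Ben – Dmitri – Leo, which uses 2 edges, and Ben and Leo are not directly tied, so nothing shorter exists. So d(Ben,Leo) = 2.

2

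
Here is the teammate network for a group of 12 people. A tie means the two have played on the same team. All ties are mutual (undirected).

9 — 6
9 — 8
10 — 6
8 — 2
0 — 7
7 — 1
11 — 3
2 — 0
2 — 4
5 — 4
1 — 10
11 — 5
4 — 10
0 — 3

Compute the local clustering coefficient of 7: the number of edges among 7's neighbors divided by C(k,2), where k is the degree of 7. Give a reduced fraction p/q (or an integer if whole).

0

7's neighbors: 0 and 1 (k = 2).
Possible neighbor pairs: C(2,2) = 1. Edges among them: none → e = 0.
Clustering(7) = 0/1.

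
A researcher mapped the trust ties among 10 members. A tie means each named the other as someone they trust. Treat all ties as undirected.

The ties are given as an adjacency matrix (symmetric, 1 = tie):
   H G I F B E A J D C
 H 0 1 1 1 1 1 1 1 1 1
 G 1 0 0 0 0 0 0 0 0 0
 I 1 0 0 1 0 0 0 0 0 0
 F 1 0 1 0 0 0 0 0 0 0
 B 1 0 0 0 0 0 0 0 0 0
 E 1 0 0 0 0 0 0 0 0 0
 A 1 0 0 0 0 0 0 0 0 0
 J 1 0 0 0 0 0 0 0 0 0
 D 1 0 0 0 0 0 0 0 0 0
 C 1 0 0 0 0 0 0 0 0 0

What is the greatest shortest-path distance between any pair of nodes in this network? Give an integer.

2

Eccentricity of each node (its greatest distance to any other): A:2, B:2, C:2, D:2, E:2, F:2, G:2, H:1, I:2, J:2.
The maximum eccentricity is 2, realized for instance by the pair G–I via G – H – I. So the diameter is 2.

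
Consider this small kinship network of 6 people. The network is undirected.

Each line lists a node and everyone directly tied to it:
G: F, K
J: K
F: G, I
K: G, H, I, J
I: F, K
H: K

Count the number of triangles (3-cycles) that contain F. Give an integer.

F's neighbors are G and I, but none of them are tied to each other, so no triangle contains F.

0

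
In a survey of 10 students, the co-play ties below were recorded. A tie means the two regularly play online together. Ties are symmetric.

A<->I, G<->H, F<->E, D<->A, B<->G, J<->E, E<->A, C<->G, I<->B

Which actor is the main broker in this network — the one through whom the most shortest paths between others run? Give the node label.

A

Unnormalized betweenness of each node: A:23, B:18, C:0, D:0, E:15, F:0, G:15, H:0, I:20, J:0.
A has the largest value, 23, making it the main broker — the node through which the most shortest paths run.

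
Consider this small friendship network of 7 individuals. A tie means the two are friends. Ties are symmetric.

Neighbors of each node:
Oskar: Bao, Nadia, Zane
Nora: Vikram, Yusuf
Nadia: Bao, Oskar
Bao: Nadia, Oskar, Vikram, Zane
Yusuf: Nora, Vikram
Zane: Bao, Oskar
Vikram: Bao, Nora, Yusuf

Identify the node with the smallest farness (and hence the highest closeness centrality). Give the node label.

Farness (sum of distances to all others) for each node — Bao:8, Nadia:12, Nora:13, Oskar:11, Vikram:9, Yusuf:13, Zane:12.
The smallest farness is 8, for Bao, so Bao has the highest closeness.

Bao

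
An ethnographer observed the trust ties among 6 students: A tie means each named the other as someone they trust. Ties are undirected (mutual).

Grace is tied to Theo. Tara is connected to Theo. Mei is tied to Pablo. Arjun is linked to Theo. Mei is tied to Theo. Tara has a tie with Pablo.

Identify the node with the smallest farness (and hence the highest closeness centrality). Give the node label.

Theo

Farness (sum of distances to all others) for each node — Arjun:10, Grace:10, Mei:8, Pablo:10, Tara:8, Theo:6.
The smallest farness is 6, for Theo, so Theo has the highest closeness.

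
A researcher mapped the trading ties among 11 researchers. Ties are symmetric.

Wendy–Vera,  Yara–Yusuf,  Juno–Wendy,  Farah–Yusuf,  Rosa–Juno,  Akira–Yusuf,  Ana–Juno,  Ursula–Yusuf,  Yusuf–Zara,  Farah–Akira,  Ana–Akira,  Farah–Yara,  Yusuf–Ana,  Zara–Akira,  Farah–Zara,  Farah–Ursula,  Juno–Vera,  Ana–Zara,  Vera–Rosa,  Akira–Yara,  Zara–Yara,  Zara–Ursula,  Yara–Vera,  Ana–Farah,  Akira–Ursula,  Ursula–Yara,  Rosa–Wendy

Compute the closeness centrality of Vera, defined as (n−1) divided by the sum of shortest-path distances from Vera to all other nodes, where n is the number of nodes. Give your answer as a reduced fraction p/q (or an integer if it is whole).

5/8

Distances from Vera: Akira:2, Ana:2, Farah:2, Juno:1, Rosa:1, Ursula:2, Wendy:1, Yara:1, Yusuf:2, Zara:2. Sum = 16.
n = 11, so closeness = 10/16 = 5/8.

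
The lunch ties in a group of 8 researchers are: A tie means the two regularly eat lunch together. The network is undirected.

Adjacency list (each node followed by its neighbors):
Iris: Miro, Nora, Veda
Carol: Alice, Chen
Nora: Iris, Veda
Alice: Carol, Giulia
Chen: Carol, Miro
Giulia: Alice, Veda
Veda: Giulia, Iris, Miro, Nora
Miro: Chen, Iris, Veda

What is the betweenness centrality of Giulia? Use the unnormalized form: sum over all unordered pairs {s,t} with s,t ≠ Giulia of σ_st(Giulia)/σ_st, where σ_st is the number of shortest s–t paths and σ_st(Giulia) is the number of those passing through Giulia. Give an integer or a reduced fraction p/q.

Pairs whose geodesics pass through Giulia — Carol–Nora: 1/3; Carol–Veda: 1/2; Miro–Alice: 1/2; Iris–Alice: 1; Nora–Alice: 1; Veda–Alice: 1.
All other pairs contribute 0.
Summing the contributions gives betweenness(Giulia) = 13/3.

13/3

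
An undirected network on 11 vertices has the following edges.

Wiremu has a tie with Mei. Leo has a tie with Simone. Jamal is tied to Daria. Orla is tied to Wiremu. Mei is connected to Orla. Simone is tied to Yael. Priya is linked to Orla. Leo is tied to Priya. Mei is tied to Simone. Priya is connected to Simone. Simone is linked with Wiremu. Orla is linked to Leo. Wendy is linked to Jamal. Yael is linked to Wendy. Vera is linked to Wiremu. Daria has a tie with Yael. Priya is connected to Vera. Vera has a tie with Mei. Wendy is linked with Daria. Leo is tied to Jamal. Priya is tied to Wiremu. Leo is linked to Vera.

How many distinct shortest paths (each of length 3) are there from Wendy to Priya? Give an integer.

2

The shortest distance is 3. The length-3 paths are: Wendy–Jamal–Leo–Priya; Wendy–Yael–Simone–Priya.
That gives 2 distinct shortest paths.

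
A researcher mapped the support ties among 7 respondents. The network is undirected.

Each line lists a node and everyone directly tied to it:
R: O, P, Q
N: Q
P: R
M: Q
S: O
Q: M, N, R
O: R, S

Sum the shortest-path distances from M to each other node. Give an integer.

15

Distances from M: N:2, O:3, P:3, Q:1, R:2, S:4.
Sum = 2 + 3 + 3 + 1 + 2 + 4 = 15.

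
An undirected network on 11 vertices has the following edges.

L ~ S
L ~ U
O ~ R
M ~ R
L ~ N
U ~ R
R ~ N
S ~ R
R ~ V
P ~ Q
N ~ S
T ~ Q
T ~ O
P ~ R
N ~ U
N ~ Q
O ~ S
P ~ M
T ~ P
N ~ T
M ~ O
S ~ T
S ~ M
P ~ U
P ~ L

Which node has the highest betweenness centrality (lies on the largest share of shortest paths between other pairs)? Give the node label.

Unnormalized betweenness of each node: L:47/60, M:7/12, N:14/3, O:5/6, P:37/6, Q:1/5, R:249/20, S:4, T:157/60, U:7/10, V:0.
R has the largest value, 249/20, making it the main broker — the node through which the most shortest paths run.

R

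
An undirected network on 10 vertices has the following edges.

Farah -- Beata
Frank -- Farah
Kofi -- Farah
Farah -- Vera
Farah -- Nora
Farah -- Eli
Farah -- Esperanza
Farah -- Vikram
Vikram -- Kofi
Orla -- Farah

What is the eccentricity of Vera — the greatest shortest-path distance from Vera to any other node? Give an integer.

2

Distances from Vera: Beata:2, Eli:2, Esperanza:2, Farah:1, Frank:2, Kofi:2, Nora:2, Orla:2, Vikram:2.
The largest is 2 (to Esperanza, Beata, Orla, Kofi, Nora, Vikram, Eli, and Frank), so the eccentricity of Vera is 2.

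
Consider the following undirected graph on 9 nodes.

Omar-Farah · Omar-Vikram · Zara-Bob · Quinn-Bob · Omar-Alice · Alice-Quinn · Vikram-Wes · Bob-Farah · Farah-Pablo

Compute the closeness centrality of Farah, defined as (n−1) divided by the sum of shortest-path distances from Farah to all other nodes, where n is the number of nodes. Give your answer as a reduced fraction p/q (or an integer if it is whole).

Distances from Farah: Alice:2, Bob:1, Omar:1, Pablo:1, Quinn:2, Vikram:2, Wes:3, Zara:2. Sum = 14.
n = 9, so closeness = 8/14 = 4/7.

4/7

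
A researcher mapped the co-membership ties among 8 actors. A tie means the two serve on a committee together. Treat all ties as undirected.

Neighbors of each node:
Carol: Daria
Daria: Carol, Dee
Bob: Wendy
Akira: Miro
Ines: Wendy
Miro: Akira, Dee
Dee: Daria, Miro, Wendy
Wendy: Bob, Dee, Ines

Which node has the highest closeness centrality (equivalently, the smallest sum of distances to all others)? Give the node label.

Dee

Farness (sum of distances to all others) for each node — Akira:21, Bob:19, Carol:21, Daria:15, Dee:11, Ines:19, Miro:15, Wendy:13.
The smallest farness is 11, for Dee, so Dee has the highest closeness.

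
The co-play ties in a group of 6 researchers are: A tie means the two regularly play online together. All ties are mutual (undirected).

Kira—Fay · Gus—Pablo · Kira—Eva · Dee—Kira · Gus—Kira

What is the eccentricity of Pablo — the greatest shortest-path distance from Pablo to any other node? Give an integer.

3

Distances from Pablo: Dee:3, Eva:3, Fay:3, Gus:1, Kira:2.
The largest is 3 (to Dee, Fay, and Eva), so the eccentricity of Pablo is 3.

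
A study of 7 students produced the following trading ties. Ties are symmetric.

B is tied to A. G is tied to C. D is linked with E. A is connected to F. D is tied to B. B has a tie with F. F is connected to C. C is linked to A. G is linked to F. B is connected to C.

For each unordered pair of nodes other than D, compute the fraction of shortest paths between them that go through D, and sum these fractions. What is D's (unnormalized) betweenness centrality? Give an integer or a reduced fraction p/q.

5

Pairs whose geodesics pass through D — F–E: 1; A–E: 1; B–E: 1; C–E: 1; G–E: 2/2.
All other pairs contribute 0.
Summing the contributions gives betweenness(D) = 5.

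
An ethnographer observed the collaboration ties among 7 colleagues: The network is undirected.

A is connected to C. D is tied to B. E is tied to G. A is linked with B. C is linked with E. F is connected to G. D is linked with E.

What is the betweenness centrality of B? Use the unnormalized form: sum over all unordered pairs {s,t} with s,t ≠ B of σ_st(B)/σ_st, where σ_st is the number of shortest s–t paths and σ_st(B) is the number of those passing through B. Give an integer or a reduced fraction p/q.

1

Pairs whose geodesics pass through B — A–D: 1.
All other pairs contribute 0.
Summing the contributions gives betweenness(B) = 1.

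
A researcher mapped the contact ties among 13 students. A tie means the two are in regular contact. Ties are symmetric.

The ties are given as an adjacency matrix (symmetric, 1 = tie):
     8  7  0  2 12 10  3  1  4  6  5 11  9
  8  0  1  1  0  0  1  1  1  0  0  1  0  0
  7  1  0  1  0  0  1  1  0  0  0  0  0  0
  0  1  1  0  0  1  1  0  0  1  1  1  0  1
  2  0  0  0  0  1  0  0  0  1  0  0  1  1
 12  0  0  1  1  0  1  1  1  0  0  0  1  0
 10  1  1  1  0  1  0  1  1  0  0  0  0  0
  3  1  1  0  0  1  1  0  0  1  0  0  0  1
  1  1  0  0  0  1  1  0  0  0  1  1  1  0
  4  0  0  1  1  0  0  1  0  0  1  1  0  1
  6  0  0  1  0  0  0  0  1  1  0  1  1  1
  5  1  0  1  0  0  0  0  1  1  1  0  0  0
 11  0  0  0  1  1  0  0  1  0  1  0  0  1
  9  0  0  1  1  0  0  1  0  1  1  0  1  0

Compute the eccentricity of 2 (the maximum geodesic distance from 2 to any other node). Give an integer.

3

Distances from 2: 0:2, 1:2, 3:2, 4:1, 5:2, 6:2, 7:3, 8:3, 9:1, 10:2, 11:1, 12:1.
The largest is 3 (to 8 and 7), so the eccentricity of 2 is 3.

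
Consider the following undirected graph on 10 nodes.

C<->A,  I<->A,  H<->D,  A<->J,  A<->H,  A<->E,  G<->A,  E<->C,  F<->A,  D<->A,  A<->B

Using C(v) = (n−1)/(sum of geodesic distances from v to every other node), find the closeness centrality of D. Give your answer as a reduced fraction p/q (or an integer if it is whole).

Distances from D: A:1, B:2, C:2, E:2, F:2, G:2, H:1, I:2, J:2. Sum = 16.
n = 10, so closeness = 9/16.

9/16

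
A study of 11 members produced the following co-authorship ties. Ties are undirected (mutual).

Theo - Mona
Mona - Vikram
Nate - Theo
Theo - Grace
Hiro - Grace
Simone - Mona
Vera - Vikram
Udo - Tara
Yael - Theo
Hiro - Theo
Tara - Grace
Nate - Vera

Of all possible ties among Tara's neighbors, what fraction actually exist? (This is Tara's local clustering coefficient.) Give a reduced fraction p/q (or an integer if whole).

Tara's neighbors: Grace and Udo (k = 2).
Possible neighbor pairs: C(2,2) = 1. Edges among them: none → e = 0.
Clustering(Tara) = 0/1.

0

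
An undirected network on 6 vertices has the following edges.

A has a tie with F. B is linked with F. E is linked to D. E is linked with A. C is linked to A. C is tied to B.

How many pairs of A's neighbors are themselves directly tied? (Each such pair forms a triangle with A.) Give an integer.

0

A's neighbors are C, E, and F, but none of them are tied to each other, so no triangle contains A.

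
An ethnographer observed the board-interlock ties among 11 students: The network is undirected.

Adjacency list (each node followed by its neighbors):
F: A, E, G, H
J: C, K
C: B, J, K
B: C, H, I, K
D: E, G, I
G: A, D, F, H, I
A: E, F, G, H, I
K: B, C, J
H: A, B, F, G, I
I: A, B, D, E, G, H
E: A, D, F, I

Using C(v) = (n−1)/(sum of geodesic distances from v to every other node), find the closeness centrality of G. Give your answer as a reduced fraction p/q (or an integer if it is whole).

10/19

Distances from G: A:1, B:2, C:3, D:1, E:2, F:1, H:1, I:1, J:4, K:3. Sum = 19.
n = 11, so closeness = 10/19.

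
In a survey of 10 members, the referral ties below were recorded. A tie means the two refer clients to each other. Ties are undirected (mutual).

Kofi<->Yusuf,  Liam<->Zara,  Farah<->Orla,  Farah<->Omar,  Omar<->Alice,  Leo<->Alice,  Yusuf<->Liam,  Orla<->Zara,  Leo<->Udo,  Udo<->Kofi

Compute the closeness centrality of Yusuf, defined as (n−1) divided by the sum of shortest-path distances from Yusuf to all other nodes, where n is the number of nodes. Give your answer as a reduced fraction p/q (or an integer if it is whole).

9/25

Distances from Yusuf: Alice:4, Farah:4, Kofi:1, Leo:3, Liam:1, Omar:5, Orla:3, Udo:2, Zara:2. Sum = 25.
n = 10, so closeness = 9/25.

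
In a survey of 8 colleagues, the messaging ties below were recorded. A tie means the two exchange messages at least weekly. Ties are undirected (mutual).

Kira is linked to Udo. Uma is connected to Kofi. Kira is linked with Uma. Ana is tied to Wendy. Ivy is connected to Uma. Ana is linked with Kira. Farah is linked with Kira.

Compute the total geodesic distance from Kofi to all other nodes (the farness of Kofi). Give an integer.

Distances from Kofi: Ana:3, Farah:3, Ivy:2, Kira:2, Udo:3, Uma:1, Wendy:4.
Sum = 3 + 3 + 2 + 2 + 3 + 1 + 4 = 18.

18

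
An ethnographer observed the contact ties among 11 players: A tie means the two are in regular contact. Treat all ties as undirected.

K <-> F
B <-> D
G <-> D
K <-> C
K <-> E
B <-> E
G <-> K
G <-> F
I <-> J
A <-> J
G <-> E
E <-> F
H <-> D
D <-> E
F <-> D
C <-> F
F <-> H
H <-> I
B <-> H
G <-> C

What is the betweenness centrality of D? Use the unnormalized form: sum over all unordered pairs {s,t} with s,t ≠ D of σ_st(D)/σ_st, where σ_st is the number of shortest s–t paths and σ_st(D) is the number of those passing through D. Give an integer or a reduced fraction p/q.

Pairs whose geodesics pass through D — A–G: 1/2; A–E: 1/3; J–G: 1/2; J–E: 1/3; I–G: 1/2; I–E: 1/3; G–H: 1/2; G–B: 1/2; H–E: 1/3; B–F: 1/3; B–C: 2/6.
All other pairs contribute 0.
Summing the contributions gives betweenness(D) = 9/2.

9/2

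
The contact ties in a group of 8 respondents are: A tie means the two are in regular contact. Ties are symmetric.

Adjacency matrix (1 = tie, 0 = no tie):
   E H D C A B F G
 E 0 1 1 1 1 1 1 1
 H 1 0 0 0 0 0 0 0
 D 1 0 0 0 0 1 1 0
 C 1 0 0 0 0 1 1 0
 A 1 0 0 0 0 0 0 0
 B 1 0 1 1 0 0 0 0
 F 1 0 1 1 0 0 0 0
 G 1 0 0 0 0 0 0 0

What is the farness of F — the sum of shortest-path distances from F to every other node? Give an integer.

11

Distances from F: A:2, B:2, C:1, D:1, E:1, G:2, H:2.
Sum = 2 + 2 + 1 + 1 + 1 + 2 + 2 = 11.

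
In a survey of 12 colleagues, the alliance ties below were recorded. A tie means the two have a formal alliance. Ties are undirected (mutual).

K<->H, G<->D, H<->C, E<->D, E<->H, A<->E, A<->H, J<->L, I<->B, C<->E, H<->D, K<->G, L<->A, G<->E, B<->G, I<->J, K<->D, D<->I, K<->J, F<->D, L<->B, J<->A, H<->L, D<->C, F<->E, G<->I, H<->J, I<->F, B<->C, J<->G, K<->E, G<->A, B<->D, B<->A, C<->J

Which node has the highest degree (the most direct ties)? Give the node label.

D

Degrees — A:6, B:6, C:5, D:8, E:7, F:3, G:7, H:7, I:5, J:7, K:5, L:4.
The maximum is 8, attained only by D.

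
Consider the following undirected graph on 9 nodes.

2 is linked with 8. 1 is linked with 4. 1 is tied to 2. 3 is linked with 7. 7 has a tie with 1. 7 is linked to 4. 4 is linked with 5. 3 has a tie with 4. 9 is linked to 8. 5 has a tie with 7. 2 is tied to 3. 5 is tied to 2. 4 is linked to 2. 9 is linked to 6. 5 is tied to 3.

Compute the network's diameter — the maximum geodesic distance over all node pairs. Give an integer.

Eccentricity of each node (its greatest distance to any other): 1:4, 2:3, 3:4, 4:4, 5:4, 6:5, 7:5, 8:3, 9:4.
The maximum eccentricity is 5, realized for instance by the pair 7–6 via 7 – 5 – 2 – 8 – 9 – 6. So the diameter is 5.

5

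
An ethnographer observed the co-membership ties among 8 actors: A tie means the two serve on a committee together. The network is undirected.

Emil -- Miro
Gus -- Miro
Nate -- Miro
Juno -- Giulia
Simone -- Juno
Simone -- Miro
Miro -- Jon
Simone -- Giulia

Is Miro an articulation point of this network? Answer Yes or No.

Removing Miro leaves {Nate} with no path to {Emil}, so the network splits into 5 components. Miro is a cut vertex.

Yes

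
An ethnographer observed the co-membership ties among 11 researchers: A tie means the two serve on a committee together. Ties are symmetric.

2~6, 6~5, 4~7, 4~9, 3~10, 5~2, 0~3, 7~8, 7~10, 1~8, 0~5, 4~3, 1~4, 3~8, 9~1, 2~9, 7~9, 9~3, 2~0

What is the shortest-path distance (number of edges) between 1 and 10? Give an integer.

One shortest route is 1 – 4 – 3 – 10, which uses 3 edges, and at distance 2 from 1 we only reach {2, 3, 7}, which does not include 10. So d(1,10) = 3.

3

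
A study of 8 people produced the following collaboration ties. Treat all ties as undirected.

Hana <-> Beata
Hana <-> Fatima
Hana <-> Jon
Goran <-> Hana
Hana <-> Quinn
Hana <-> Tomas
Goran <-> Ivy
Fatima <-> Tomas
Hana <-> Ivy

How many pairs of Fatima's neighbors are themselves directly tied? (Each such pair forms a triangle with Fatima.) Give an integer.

Fatima's neighbors: Hana and Tomas.
Neighbor pairs that are themselves tied: Fatima–Hana–Tomas. Each forms one triangle with Fatima, for 1 in total.

1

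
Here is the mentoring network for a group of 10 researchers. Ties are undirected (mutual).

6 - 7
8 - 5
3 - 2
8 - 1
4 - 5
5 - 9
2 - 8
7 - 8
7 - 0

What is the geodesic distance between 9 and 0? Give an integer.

One shortest route is 9 – 5 – 8 – 7 – 0, which uses 4 edges, and at distance 3 from 9 we only reach {1, 2, 7}, which does not include 0. So d(9,0) = 4.

4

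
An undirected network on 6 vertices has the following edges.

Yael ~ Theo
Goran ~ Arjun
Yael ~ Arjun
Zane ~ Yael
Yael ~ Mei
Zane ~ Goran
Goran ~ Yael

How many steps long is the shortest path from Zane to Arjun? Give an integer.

One shortest route is Zane – Yael – Arjun, which uses 2 edges, and Zane and Arjun are not directly tied, so nothing shorter exists. So d(Zane,Arjun) = 2.

2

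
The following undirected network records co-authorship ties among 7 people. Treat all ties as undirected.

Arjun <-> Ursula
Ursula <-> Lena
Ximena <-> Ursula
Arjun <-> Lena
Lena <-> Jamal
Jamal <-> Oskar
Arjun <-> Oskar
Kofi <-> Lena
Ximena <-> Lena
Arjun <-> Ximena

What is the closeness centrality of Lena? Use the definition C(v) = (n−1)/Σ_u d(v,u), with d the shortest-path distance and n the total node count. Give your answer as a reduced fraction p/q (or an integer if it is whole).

6/7

Distances from Lena: Arjun:1, Jamal:1, Kofi:1, Oskar:2, Ursula:1, Ximena:1. Sum = 7.
n = 7, so closeness = 6/7.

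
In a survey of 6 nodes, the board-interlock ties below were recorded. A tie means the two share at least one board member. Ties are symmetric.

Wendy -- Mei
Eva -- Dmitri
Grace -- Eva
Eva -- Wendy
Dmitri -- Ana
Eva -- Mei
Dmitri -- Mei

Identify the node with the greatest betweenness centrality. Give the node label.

Unnormalized betweenness of each node: Ana:0, Dmitri:4, Eva:5, Grace:0, Mei:1, Wendy:0.
Eva has the largest value, 5, making it the main broker — the node through which the most shortest paths run.

Eva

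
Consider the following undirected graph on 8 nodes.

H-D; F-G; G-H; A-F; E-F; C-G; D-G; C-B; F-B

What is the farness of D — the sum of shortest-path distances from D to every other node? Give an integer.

15

Distances from D: A:3, B:3, C:2, E:3, F:2, G:1, H:1.
Sum = 3 + 3 + 2 + 3 + 2 + 1 + 1 = 15.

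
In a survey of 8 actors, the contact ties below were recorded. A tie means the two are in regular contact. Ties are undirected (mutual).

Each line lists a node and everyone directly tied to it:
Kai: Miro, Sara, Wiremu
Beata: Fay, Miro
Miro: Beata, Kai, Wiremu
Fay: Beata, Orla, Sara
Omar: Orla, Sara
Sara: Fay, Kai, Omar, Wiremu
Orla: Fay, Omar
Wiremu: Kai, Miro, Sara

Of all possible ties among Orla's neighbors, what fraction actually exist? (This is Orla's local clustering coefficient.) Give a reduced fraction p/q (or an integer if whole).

Orla's neighbors: Fay and Omar (k = 2).
Possible neighbor pairs: C(2,2) = 1. Edges among them: none → e = 0.
Clustering(Orla) = 0/1.

0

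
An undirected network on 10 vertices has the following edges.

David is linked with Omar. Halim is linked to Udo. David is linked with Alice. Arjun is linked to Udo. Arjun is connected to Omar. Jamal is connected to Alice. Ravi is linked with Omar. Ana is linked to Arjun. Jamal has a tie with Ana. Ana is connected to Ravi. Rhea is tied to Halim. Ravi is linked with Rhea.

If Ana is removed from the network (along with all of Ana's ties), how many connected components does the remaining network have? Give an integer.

Ana's neighbors (Arjun, Jamal, and Ravi) remain reachable from one another through other ties, so the rest of the network stays in one piece.

1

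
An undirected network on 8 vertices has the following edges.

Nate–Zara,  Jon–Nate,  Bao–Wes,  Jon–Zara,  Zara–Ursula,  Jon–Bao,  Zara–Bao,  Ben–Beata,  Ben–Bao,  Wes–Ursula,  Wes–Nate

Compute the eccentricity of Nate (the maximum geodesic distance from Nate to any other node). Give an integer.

Distances from Nate: Bao:2, Beata:4, Ben:3, Jon:1, Ursula:2, Wes:1, Zara:1.
The largest is 4 (to Beata), so the eccentricity of Nate is 4.

4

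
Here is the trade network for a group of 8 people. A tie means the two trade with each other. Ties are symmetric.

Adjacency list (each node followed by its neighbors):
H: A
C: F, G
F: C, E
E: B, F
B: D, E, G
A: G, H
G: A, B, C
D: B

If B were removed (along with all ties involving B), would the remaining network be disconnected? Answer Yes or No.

Removing B leaves {A, C, E, F, G, and H} with no path to {D}, so the network splits into 2 components. B is a cut vertex.

Yes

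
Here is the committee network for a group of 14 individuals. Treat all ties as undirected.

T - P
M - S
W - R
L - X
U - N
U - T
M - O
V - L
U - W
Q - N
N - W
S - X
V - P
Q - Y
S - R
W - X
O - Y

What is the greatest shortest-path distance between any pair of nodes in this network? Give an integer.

Eccentricity of each node (its greatest distance to any other): L:5, M:5, N:4, O:6, P:6, Q:5, R:4, S:4, T:5, U:4, V:6, W:4, X:4, Y:6.
The maximum eccentricity is 6, realized for instance by the pair O–P via O – Y – Q – N – U – T – P. So the diameter is 6.

6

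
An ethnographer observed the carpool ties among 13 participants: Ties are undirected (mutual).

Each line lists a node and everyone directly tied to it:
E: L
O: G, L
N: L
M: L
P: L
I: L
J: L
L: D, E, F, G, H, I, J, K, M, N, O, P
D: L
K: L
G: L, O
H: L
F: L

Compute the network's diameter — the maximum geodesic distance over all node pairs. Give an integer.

Eccentricity of each node (its greatest distance to any other): D:2, E:2, F:2, G:2, H:2, I:2, J:2, K:2, L:1, M:2, N:2, O:2, P:2.
The maximum eccentricity is 2, realized for instance by the pair K–I via K – L – I. So the diameter is 2.

2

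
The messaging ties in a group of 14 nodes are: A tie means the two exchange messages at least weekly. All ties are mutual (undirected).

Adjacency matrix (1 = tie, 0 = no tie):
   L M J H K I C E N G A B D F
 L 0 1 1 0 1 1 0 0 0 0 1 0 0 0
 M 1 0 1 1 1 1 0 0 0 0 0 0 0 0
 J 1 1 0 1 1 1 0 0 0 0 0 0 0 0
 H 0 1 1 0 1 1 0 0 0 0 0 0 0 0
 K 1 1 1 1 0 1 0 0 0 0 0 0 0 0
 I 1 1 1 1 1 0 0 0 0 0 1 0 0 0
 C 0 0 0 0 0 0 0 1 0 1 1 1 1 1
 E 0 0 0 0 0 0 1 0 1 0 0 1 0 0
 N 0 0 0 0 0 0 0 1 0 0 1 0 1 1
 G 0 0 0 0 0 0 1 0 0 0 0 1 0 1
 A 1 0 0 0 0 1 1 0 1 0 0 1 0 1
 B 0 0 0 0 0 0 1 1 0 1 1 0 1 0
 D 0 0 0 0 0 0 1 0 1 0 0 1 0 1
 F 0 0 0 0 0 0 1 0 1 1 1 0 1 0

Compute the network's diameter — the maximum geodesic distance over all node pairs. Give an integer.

Eccentricity of each node (its greatest distance to any other): A:2, B:3, C:3, D:4, E:4, F:3, G:4, H:4, I:3, J:4, K:4, L:3, M:4, N:3.
The maximum eccentricity is 4, realized for instance by the pair M–E via M – L – A – N – E. So the diameter is 4.

4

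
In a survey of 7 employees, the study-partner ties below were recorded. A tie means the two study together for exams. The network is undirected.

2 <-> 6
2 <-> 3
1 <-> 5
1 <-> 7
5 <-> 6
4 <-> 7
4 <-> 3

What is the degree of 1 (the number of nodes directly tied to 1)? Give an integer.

2

1 is directly tied to 5 and 7. That is 2 neighbors, so the degree of 1 is 2.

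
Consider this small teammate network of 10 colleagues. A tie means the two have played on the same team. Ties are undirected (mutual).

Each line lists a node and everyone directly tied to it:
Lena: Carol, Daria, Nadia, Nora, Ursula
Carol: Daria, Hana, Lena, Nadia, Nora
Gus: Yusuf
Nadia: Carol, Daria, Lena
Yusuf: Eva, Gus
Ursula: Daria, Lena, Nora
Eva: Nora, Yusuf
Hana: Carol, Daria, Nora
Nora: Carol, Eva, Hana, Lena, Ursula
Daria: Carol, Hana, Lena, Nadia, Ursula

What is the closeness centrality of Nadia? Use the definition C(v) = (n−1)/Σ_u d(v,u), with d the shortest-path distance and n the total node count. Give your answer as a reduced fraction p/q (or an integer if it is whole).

Distances from Nadia: Carol:1, Daria:1, Eva:3, Gus:5, Hana:2, Lena:1, Nora:2, Ursula:2, Yusuf:4. Sum = 21.
n = 10, so closeness = 9/21 = 3/7.

3/7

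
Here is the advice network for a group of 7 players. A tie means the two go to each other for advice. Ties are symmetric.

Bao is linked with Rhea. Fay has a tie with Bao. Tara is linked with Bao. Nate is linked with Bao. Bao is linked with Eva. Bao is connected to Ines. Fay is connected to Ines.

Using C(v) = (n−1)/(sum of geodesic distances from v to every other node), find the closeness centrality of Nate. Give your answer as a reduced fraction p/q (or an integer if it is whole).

6/11

Distances from Nate: Bao:1, Eva:2, Fay:2, Ines:2, Rhea:2, Tara:2. Sum = 11.
n = 7, so closeness = 6/11.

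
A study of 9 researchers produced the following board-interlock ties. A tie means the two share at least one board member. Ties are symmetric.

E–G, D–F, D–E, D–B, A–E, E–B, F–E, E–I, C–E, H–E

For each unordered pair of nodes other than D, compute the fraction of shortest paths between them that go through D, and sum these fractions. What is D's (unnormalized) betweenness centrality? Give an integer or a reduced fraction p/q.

Pairs whose geodesics pass through D — B–F: 1/2.
All other pairs contribute 0.
Summing the contributions gives betweenness(D) = 1/2.

1/2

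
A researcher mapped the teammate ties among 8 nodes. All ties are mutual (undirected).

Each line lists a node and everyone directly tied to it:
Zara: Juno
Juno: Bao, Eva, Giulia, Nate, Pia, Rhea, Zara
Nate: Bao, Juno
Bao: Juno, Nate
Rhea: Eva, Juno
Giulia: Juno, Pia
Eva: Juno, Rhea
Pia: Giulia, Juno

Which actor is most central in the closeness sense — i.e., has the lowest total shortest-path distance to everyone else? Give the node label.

Farness (sum of distances to all others) for each node — Bao:12, Eva:12, Giulia:12, Juno:7, Nate:12, Pia:12, Rhea:12, Zara:13.
The smallest farness is 7, for Juno, so Juno has the highest closeness.

Juno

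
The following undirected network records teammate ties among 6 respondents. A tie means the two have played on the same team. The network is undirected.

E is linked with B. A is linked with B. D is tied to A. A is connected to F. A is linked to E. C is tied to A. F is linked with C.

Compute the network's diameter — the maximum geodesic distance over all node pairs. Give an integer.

Eccentricity of each node (its greatest distance to any other): A:1, B:2, C:2, D:2, E:2, F:2.
The maximum eccentricity is 2, realized for instance by the pair E–C via E – A – C. So the diameter is 2.

2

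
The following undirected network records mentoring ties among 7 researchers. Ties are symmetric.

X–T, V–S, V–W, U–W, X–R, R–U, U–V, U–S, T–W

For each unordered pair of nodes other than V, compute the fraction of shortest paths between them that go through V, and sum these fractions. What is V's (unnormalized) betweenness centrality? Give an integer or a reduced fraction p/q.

1

Pairs whose geodesics pass through V — S–T: 1/2; S–W: 1/2.
All other pairs contribute 0.
Summing the contributions gives betweenness(V) = 1.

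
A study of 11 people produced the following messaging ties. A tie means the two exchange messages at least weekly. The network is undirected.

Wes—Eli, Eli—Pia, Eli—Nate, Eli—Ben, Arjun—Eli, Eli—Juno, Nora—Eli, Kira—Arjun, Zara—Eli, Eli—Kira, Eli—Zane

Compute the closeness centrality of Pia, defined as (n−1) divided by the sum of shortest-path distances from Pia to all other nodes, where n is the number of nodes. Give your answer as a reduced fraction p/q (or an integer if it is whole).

Distances from Pia: Arjun:2, Ben:2, Eli:1, Juno:2, Kira:2, Nate:2, Nora:2, Wes:2, Zane:2, Zara:2. Sum = 19.
n = 11, so closeness = 10/19.

10/19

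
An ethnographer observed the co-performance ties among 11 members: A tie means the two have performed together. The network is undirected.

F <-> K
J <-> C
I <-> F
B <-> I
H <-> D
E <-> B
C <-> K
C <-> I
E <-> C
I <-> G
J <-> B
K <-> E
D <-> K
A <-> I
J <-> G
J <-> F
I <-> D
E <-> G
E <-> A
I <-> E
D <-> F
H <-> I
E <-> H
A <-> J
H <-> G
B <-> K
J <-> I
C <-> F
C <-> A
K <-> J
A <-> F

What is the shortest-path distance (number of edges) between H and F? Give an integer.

2

One shortest route is H – D – F, which uses 2 edges, and H and F are not directly tied, so nothing shorter exists. So d(H,F) = 2.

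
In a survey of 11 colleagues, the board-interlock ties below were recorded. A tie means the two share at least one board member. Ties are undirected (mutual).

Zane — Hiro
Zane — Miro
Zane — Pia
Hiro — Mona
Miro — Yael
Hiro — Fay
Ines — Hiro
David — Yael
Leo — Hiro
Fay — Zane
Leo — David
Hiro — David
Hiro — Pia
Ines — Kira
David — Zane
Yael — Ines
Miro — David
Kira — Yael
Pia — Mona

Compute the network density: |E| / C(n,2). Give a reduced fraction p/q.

There are 19 edges and 11 nodes, so the maximum possible is C(11,2) = 55.
Density = 19/55.

19/55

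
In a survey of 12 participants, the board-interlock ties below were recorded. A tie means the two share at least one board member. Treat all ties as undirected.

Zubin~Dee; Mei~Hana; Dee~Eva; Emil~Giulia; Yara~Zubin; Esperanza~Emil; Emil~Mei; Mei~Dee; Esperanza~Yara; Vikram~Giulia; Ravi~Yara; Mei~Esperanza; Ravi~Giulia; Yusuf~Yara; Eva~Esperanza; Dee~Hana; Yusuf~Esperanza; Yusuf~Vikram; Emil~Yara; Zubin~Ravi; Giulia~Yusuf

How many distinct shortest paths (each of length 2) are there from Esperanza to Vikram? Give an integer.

1

The shortest distance is 2, and the only length-2 path is Esperanza–Yusuf–Vikram. So there is exactly 1 shortest path.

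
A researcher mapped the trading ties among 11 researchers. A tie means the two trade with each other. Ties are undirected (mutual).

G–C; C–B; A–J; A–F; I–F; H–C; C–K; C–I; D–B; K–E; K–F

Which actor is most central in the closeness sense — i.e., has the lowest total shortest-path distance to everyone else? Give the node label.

C

Farness (sum of distances to all others) for each node — A:29, B:25, C:18, D:34, E:28, F:22, G:27, H:27, I:21, J:38, K:19.
The smallest farness is 18, for C, so C has the highest closeness.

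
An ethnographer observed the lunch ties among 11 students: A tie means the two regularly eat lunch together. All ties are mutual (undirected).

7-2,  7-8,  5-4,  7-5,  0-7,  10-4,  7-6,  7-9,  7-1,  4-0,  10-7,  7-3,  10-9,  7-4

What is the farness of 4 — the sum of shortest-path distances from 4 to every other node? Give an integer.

Distances from 4: 0:1, 1:2, 2:2, 3:2, 5:1, 6:2, 7:1, 8:2, 9:2, 10:1.
Sum = 1 + 2 + 2 + 2 + 1 + 2 + 1 + 2 + 2 + 1 = 16.

16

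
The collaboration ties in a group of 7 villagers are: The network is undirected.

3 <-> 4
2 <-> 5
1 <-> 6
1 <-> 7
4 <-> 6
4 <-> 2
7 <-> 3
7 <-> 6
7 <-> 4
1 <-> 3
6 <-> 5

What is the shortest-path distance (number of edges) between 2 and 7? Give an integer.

One shortest route is 2 – 4 – 7, which uses 2 edges, and 2 and 7 are not directly tied, so nothing shorter exists. So d(2,7) = 2.

2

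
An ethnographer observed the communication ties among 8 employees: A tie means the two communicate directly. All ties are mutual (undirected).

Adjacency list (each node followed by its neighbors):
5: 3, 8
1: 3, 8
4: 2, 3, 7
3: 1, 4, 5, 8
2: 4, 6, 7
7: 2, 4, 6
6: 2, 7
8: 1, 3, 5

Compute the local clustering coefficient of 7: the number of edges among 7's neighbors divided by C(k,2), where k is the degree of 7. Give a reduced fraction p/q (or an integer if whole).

2/3

7's neighbors: 2, 4, and 6 (k = 3).
Possible neighbor pairs: C(3,2) = 3. Edges among them: 2–4, 2–6 → e = 2.
Clustering(7) = 2/3.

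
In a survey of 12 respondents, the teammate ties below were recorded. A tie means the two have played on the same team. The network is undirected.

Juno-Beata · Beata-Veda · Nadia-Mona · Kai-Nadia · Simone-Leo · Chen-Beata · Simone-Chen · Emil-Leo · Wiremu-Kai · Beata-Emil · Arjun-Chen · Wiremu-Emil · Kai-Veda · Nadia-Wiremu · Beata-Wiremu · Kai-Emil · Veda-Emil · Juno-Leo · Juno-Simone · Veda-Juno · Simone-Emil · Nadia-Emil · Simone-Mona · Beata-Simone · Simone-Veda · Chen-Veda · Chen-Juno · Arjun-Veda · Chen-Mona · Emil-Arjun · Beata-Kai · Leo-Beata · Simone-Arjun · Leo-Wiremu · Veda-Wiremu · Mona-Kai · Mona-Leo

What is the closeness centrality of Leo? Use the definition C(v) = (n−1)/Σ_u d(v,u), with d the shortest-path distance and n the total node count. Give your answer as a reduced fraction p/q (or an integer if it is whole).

Distances from Leo: Arjun:2, Beata:1, Chen:2, Emil:1, Juno:1, Kai:2, Mona:1, Nadia:2, Simone:1, Veda:2, Wiremu:1. Sum = 16.
n = 12, so closeness = 11/16.

11/16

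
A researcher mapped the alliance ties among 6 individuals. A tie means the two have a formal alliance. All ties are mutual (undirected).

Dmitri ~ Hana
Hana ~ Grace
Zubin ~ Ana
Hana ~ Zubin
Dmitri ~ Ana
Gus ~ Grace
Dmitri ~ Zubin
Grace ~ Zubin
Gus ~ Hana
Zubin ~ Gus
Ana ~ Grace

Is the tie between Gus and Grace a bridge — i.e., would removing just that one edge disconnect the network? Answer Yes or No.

No

Even without that edge, Gus still reaches Grace via Gus – Zubin – Grace, so the network stays connected. Not a bridge.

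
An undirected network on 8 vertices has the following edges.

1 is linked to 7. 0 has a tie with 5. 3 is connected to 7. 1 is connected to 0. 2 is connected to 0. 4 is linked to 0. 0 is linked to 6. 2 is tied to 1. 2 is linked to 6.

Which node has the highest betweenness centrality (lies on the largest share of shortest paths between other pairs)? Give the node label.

Unnormalized betweenness of each node: 0:25/2, 1:10, 2:3/2, 3:0, 4:0, 5:0, 6:0, 7:6.
0 has the largest value, 25/2, making it the main broker — the node through which the most shortest paths run.

0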